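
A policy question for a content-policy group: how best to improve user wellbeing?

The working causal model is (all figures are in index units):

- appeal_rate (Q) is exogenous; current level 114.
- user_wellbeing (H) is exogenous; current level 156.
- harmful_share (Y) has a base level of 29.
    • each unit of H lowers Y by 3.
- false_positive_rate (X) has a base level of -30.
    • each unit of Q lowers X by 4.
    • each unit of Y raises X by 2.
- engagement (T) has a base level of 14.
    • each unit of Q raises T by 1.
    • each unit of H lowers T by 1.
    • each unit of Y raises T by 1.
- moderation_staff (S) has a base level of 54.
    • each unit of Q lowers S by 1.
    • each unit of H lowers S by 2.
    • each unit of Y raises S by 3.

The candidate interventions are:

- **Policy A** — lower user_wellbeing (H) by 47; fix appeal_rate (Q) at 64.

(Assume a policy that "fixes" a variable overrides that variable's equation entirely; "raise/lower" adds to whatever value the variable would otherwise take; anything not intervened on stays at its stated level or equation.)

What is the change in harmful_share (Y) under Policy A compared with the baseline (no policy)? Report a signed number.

Baseline:
  H = 156
  Y = 29 − 3·156 = -439
Policy A (H − 47, Q := 64):
  H = 156 − 47 = 109
  Y = 29 − 3·109 = -298
Change in Y: -298 − (-439) = 141

141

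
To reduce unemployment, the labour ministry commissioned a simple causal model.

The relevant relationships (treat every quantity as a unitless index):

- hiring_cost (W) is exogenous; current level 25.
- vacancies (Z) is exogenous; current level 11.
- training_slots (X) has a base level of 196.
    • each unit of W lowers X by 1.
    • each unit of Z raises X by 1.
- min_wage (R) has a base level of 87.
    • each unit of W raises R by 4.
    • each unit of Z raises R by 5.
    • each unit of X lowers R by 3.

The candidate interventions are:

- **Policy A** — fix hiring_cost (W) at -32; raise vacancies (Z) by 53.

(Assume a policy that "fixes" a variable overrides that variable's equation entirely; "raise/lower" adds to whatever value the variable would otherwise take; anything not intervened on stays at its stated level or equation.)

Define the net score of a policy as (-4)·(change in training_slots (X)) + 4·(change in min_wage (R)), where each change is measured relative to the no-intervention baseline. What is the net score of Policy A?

Baseline:
  W = 25
  Z = 11
  X = 196 − 25 + 11 = 182
  R = 87 + 4·25 + 5·11 − 3·182 = -304
Policy A (W := -32, Z + 53):
  W = -32
  Z = 11 + 53 = 64
  X = 196 − (-32) + 64 = 292
  R = 87 + 4·(-32) + 5·64 − 3·292 = -597
ΔX = 292 − 182 = 110; ΔR = -597 − (-304) = -293
Score = (-4)·110 + 4·(-293) = -1612

-1612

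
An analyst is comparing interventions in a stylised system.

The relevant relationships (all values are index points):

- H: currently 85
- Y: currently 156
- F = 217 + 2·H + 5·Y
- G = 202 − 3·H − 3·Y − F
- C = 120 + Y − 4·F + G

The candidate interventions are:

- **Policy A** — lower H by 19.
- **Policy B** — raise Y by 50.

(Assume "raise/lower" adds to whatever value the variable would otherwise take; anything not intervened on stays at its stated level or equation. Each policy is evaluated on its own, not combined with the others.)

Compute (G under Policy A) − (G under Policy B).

495

Policy A (H − 19):
  H = 85 − 19 = 66
  Y = 156
  F = 217 + 2·66 + 5·156 = 1129
  G = 202 − 3·66 − 3·156 − 1129 = -1593
Policy B (Y + 50):
  H = 85
  Y = 156 + 50 = 206
  F = 217 + 2·85 + 5·206 = 1417
  G = 202 − 3·85 − 3·206 − 1417 = -2088
G: -1593 − (-2088) = 495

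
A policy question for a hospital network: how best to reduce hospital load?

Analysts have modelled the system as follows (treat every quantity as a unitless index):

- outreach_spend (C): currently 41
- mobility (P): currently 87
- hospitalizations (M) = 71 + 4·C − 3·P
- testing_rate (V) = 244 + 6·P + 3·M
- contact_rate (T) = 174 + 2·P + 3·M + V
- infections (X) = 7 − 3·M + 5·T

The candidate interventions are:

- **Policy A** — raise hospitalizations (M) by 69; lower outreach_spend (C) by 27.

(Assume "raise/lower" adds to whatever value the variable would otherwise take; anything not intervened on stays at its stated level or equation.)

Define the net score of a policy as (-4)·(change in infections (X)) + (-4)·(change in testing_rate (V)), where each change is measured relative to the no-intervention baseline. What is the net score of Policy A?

Baseline:
  C = 41
  P = 87
  M = 71 + 4·41 − 3·87 = -26
  V = 244 + 6·87 + 3·(-26) = 688
  T = 174 + 2·87 + 3·(-26) + 688 = 958
  X = 7 − 3·(-26) + 5·958 = 4875
Policy A (M + 69, C − 27):
  C = 41 − 27 = 14
  P = 87
  M = 71 + 4·14 − 3·87 (+69 from intervention) = -65
  V = 244 + 6·87 + 3·(-65) = 571
  T = 174 + 2·87 + 3·(-65) + 571 = 724
  X = 7 − 3·(-65) + 5·724 = 3822
ΔX = 3822 − 4875 = -1053; ΔV = 571 − 688 = -117
Score = (-4)·(-1053) + (-4)·(-117) = 4680

4680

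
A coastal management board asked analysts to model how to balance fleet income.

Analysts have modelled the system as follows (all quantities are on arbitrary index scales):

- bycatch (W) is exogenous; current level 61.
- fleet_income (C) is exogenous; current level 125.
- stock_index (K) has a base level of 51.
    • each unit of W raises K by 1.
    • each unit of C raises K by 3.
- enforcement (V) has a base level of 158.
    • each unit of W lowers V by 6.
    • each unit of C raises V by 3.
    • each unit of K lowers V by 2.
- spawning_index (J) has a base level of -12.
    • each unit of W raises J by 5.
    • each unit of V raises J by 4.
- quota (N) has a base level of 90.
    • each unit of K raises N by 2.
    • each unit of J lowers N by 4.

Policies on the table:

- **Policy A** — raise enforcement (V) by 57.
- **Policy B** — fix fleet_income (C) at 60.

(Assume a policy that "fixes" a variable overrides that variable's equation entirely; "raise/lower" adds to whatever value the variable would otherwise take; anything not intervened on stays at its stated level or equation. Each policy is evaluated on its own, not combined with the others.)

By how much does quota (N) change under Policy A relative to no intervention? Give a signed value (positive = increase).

Baseline:
  W = 61
  C = 125
  K = 51 + 61 + 3·125 = 487
  V = 158 − 6·61 + 3·125 − 2·487 = -807
  J = -12 + 5·61 + 4·(-807) = -2935
  N = 90 + 2·487 − 4·(-2935) = 12804
Policy A (V + 57):
  W = 61
  C = 125
  K = 51 + 61 + 3·125 = 487
  V = 158 − 6·61 + 3·125 − 2·487 (+57 from intervention) = -750
  J = -12 + 5·61 + 4·(-750) = -2707
  N = 90 + 2·487 − 4·(-2707) = 11892
Change in N: 11892 − 12804 = -912

-912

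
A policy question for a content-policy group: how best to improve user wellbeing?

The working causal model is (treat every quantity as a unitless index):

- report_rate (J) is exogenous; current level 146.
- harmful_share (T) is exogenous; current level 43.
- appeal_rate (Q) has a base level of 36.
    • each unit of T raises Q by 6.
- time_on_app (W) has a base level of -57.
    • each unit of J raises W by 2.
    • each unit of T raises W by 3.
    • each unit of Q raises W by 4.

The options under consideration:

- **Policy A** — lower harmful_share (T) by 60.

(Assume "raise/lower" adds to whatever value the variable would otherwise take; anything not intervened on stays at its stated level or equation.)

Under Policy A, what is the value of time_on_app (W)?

-80

Policy A (T − 60):
  J = 146
  T = 43 − 60 = -17
  Q = 36 + 6·(-17) = -66
  W = -57 + 2·146 + 3·(-17) + 4·(-66) = -80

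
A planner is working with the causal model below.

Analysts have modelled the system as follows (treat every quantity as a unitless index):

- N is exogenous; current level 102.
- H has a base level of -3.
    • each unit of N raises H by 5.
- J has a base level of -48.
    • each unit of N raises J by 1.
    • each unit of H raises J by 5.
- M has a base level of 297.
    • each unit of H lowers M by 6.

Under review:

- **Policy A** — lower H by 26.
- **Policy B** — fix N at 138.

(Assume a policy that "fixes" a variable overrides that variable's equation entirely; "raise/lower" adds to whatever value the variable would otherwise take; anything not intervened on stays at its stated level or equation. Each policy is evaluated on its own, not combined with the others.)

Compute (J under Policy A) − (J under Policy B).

Policy A (H − 26):
  N = 102
  H = -3 + 5·102 (−26 from intervention) = 481
  J = -48 + 102 + 5·481 = 2459
Policy B (N := 138):
  N = 138
  H = -3 + 5·138 = 687
  J = -48 + 138 + 5·687 = 3525
J: 2459 − 3525 = -1066

-1066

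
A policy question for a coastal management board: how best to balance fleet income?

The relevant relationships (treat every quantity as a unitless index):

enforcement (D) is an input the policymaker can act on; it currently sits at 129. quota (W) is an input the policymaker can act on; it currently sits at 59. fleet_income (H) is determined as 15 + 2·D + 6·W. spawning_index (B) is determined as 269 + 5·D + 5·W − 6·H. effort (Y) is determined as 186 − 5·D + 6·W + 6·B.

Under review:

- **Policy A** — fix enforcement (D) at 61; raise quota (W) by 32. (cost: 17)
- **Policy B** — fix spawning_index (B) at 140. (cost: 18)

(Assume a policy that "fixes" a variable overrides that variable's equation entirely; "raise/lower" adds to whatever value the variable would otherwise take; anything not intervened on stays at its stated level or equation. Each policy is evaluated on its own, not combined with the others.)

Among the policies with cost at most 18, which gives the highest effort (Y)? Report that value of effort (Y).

Policy A (D := 61, W + 32):
  D = 61
  W = 59 + 32 = 91
  H = 15 + 2·61 + 6·91 = 683
  B = 269 + 5·61 + 5·91 − 6·683 = -3069
  Y = 186 − 5·61 + 6·91 + 6·(-3069) = -17987
Policy B (B := 140):
  D = 129
  W = 59
  H = 15 + 2·129 + 6·59 = 627
  B = 140
  Y = 186 − 5·129 + 6·59 + 6·140 = 735
Comparing — Policy A: Y=-17987, Policy B: Y=735. Highest is 735 (Policy B).

735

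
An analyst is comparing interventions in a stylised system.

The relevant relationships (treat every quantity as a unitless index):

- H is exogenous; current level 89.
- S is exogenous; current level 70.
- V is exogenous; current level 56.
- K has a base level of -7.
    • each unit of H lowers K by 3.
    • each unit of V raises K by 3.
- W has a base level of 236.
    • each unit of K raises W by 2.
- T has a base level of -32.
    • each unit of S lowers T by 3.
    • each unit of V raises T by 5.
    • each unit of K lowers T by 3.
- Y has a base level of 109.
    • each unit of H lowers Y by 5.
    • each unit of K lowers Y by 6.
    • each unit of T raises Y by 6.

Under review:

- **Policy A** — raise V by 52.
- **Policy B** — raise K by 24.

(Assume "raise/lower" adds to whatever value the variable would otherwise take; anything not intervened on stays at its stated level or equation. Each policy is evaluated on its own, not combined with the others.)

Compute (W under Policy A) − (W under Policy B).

Policy A (V + 52):
  H = 89
  V = 56 + 52 = 108
  K = -7 − 3·89 + 3·108 = 50
  W = 236 + 2·50 = 336
Policy B (K + 24):
  H = 89
  V = 56
  K = -7 − 3·89 + 3·56 (+24 from intervention) = -82
  W = 236 + 2·(-82) = 72
W: 336 − 72 = 264

264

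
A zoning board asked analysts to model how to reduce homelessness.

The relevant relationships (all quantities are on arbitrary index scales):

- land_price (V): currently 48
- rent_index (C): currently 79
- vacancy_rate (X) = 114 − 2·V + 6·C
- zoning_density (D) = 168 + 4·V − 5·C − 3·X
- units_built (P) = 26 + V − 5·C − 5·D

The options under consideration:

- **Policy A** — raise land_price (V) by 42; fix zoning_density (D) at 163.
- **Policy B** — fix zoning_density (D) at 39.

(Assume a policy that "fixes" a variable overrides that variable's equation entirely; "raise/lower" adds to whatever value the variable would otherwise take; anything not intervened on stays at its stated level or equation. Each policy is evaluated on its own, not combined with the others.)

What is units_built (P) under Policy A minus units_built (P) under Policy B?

-578

Policy A (V + 42, D := 163):
  V = 48 + 42 = 90
  C = 79
  X = 114 − 2·90 + 6·79 = 408
  D = 163
  P = 26 + 90 − 5·79 − 5·163 = -1094
Policy B (D := 39):
  V = 48
  C = 79
  X = 114 − 2·48 + 6·79 = 492
  D = 39
  P = 26 + 48 − 5·79 − 5·39 = -516
P: -1094 − (-516) = -578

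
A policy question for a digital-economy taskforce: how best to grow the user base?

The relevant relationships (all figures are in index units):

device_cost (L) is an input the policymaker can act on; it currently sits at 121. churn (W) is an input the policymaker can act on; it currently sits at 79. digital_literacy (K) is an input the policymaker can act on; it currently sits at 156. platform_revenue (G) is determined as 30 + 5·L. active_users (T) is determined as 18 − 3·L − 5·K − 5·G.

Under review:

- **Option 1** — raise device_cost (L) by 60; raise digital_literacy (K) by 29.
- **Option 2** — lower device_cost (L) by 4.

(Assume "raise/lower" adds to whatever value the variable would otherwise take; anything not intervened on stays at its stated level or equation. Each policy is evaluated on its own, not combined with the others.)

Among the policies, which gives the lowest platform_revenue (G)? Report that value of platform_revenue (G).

Option 1 (L + 60, K + 29):
  L = 121 + 60 = 181
  G = 30 + 5·181 = 935
Option 2 (L − 4):
  L = 121 − 4 = 117
  G = 30 + 5·117 = 615
Comparing — Option 1: G=935, Option 2: G=615. Lowest is 615 (Option 2).

615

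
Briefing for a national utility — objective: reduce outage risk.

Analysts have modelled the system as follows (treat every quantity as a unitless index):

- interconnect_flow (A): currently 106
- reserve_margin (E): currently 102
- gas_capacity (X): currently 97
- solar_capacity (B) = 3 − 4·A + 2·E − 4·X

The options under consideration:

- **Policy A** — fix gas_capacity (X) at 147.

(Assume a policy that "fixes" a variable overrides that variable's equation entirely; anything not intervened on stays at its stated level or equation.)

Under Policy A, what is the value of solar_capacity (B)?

-805

Policy A (X := 147):
  A = 106
  E = 102
  X = 147
  B = 3 − 4·106 + 2·102 − 4·147 = -805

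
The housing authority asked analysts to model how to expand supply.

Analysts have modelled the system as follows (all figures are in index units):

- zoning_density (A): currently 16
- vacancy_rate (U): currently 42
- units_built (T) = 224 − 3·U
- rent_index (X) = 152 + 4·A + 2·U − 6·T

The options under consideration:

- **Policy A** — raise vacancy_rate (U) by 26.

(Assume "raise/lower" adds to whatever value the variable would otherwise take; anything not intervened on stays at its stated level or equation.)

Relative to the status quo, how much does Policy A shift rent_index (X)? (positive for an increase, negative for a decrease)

Baseline:
  A = 16
  U = 42
  T = 224 − 3·42 = 98
  X = 152 + 4·16 + 2·42 − 6·98 = -288
Policy A (U + 26):
  A = 16
  U = 42 + 26 = 68
  T = 224 − 3·68 = 20
  X = 152 + 4·16 + 2·68 − 6·20 = 232
Change in X: 232 − (-288) = 520

520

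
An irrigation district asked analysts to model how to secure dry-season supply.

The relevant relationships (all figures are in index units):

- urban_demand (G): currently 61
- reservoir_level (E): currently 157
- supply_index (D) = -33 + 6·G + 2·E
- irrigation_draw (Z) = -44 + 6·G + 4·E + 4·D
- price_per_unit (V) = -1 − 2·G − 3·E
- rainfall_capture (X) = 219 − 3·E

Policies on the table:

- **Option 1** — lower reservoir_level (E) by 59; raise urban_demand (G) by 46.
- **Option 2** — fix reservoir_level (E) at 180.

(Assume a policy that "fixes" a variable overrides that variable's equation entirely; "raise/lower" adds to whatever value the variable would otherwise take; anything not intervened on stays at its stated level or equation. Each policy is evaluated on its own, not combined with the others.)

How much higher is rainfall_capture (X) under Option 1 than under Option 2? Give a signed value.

Option 1 (E − 59, G + 46):
  E = 157 − 59 = 98
  X = 219 − 3·98 = -75
Option 2 (E := 180):
  E = 180
  X = 219 − 3·180 = -321
X: -75 − (-321) = 246

246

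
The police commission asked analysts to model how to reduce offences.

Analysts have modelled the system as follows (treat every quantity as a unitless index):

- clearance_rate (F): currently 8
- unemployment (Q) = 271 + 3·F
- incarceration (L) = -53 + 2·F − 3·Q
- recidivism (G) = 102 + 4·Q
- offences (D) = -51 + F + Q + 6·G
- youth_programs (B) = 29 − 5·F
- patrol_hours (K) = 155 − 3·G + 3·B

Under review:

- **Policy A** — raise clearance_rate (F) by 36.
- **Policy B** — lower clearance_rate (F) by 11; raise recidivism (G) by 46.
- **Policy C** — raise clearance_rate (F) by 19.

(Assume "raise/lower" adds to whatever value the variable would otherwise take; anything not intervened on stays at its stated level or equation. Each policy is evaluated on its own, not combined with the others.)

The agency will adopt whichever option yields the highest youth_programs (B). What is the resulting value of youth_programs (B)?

Policy A (F + 36):
  F = 8 + 36 = 44
  B = 29 − 5·44 = -191
Policy B (F − 11, G + 46):
  F = 8 − 11 = -3
  B = 29 − 5·(-3) = 44
Policy C (F + 19):
  F = 8 + 19 = 27
  B = 29 − 5·27 = -106
Comparing — Policy A: B=-191, Policy B: B=44, Policy C: B=-106. Highest is 44 (Policy B).

44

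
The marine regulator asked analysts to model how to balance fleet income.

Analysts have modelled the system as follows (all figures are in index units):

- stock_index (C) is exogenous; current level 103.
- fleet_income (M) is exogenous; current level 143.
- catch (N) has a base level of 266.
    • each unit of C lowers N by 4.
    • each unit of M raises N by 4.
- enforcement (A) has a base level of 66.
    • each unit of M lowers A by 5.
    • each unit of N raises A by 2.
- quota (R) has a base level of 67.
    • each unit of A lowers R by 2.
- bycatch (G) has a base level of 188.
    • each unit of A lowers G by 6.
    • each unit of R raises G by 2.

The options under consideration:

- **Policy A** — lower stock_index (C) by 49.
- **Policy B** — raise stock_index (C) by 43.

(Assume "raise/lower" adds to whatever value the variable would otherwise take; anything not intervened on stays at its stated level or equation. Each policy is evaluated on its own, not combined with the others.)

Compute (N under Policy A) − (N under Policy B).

Policy A (C − 49):
  C = 103 − 49 = 54
  M = 143
  N = 266 − 4·54 + 4·143 = 622
Policy B (C + 43):
  C = 103 + 43 = 146
  M = 143
  N = 266 − 4·146 + 4·143 = 254
N: 622 − 254 = 368

368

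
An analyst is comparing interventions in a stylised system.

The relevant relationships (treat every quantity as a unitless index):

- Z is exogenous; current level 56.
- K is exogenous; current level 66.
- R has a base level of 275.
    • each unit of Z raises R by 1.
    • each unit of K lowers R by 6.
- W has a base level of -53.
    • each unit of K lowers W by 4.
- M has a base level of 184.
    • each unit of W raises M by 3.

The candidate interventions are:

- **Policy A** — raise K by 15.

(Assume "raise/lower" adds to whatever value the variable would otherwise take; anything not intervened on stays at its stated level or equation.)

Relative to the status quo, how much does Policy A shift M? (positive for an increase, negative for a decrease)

Baseline:
  K = 66
  W = -53 − 4·66 = -317
  M = 184 + 3·(-317) = -767
Policy A (K + 15):
  K = 66 + 15 = 81
  W = -53 − 4·81 = -377
  M = 184 + 3·(-377) = -947
Change in M: -947 − (-767) = -180

-180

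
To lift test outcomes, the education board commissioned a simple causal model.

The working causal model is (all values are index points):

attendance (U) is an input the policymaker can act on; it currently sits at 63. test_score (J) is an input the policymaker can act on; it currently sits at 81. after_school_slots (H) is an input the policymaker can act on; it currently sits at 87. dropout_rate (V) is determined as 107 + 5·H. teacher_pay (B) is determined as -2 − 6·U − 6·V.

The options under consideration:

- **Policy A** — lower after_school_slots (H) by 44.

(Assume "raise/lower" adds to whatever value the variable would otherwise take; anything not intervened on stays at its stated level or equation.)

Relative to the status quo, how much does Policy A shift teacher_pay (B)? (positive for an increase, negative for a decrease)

1320

Baseline:
  U = 63
  H = 87
  V = 107 + 5·87 = 542
  B = -2 − 6·63 − 6·542 = -3632
Policy A (H − 44):
  U = 63
  H = 87 − 44 = 43
  V = 107 + 5·43 = 322
  B = -2 − 6·63 − 6·322 = -2312
Change in B: -2312 − (-3632) = 1320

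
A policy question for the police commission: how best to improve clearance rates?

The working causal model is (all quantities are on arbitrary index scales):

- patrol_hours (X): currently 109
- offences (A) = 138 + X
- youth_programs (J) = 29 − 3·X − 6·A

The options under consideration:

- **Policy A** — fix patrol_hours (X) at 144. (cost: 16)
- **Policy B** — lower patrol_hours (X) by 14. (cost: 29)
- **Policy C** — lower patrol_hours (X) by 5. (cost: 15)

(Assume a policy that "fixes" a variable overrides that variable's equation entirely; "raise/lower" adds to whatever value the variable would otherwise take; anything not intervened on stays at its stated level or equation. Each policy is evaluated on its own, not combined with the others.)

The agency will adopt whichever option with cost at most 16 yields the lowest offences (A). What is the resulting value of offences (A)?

242

Policy A (X := 144):
  X = 144
  A = 138 + 144 = 282
Policy C (X − 5):
  X = 109 − 5 = 104
  A = 138 + 104 = 242
Comparing — Policy A: A=282, Policy C: A=242. Lowest is 242 (Policy C).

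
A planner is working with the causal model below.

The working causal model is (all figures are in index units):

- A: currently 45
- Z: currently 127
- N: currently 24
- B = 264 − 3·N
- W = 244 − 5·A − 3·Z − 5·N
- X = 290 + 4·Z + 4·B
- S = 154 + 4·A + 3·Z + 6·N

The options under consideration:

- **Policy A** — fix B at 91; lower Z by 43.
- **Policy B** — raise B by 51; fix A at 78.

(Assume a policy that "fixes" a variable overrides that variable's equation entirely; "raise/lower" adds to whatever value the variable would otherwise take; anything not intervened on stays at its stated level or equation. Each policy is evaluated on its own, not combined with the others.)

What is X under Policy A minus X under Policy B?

-780

Policy A (B := 91, Z − 43):
  Z = 127 − 43 = 84
  N = 24
  B = 91
  X = 290 + 4·84 + 4·91 = 990
Policy B (B + 51, A := 78):
  Z = 127
  N = 24
  B = 264 − 3·24 (+51 from intervention) = 243
  X = 290 + 4·127 + 4·243 = 1770
X: 990 − 1770 = -780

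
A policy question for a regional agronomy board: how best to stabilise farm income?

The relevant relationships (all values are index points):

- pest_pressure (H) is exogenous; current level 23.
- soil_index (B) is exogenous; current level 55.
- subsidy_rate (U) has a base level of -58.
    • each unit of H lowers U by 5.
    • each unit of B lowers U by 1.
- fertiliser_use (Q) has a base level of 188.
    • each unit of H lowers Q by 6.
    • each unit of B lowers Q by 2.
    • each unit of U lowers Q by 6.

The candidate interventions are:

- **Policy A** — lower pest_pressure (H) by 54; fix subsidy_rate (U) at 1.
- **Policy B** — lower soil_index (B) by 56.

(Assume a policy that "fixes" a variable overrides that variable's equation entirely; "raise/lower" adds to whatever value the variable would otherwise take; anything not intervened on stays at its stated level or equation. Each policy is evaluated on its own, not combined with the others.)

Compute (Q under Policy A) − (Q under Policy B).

-826

Policy A (H − 54, U := 1):
  H = 23 − 54 = -31
  B = 55
  U = 1
  Q = 188 − 6·(-31) − 2·55 − 6·1 = 258
Policy B (B − 56):
  H = 23
  B = 55 − 56 = -1
  U = -58 − 5·23 − (-1) = -172
  Q = 188 − 6·23 − 2·(-1) − 6·(-172) = 1084
Q: 258 − 1084 = -826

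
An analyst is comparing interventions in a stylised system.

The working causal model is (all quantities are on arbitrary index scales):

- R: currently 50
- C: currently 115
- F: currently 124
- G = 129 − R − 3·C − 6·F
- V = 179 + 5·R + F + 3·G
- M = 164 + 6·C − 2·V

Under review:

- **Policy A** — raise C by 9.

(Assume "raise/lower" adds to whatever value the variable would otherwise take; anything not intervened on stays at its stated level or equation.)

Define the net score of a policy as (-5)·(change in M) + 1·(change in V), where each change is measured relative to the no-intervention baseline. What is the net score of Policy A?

Baseline:
  R = 50
  C = 115
  F = 124
  G = 129 − 50 − 3·115 − 6·124 = -1010
  V = 179 + 5·50 + 124 + 3·(-1010) = -2477
  M = 164 + 6·115 − 2·(-2477) = 5808
Policy A (C + 9):
  R = 50
  C = 115 + 9 = 124
  F = 124
  G = 129 − 50 − 3·124 − 6·124 = -1037
  V = 179 + 5·50 + 124 + 3·(-1037) = -2558
  M = 164 + 6·124 − 2·(-2558) = 6024
ΔM = 6024 − 5808 = 216; ΔV = -2558 − (-2477) = -81
Score = (-5)·216 + 1·(-81) = -1161

-1161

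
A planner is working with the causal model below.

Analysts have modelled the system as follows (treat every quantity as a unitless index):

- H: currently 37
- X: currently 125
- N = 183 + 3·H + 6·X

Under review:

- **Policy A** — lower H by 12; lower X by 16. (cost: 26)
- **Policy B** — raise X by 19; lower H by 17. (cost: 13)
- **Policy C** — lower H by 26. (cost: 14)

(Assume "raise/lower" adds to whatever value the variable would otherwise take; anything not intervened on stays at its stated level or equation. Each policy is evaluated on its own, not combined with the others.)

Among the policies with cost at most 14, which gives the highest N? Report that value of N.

1107

Policy B (X + 19, H − 17):
  H = 37 − 17 = 20
  X = 125 + 19 = 144
  N = 183 + 3·20 + 6·144 = 1107
Policy C (H − 26):
  H = 37 − 26 = 11
  X = 125
  N = 183 + 3·11 + 6·125 = 966
Comparing — Policy B: N=1107, Policy C: N=966. Highest is 1107 (Policy B).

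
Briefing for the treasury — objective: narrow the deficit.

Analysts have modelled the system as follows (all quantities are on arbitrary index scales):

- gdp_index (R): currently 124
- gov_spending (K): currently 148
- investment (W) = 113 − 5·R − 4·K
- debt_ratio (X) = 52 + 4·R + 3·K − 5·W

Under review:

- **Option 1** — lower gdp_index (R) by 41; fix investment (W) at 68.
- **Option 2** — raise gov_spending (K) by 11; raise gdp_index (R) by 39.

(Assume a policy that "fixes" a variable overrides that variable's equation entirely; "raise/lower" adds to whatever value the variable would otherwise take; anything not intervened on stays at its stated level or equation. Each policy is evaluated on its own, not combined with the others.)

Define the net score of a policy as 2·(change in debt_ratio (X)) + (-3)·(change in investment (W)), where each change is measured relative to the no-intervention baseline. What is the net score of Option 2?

3485

Baseline:
  R = 124
  K = 148
  W = 113 − 5·124 − 4·148 = -1099
  X = 52 + 4·124 + 3·148 − 5·(-1099) = 6487
Option 2 (K + 11, R + 39):
  R = 124 + 39 = 163
  K = 148 + 11 = 159
  W = 113 − 5·163 − 4·159 = -1338
  X = 52 + 4·163 + 3·159 − 5·(-1338) = 7871
ΔX = 7871 − 6487 = 1384; ΔW = -1338 − (-1099) = -239
Score = 2·1384 + (-3)·(-239) = 3485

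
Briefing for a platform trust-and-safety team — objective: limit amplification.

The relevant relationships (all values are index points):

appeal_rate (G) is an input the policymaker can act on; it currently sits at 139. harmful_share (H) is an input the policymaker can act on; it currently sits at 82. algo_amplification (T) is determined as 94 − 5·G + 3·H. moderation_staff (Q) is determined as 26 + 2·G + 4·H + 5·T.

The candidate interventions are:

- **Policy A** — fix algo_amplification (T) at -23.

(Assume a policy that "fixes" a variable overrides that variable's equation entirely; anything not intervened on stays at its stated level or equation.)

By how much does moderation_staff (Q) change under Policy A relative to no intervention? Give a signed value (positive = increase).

Baseline:
  G = 139
  H = 82
  T = 94 − 5·139 + 3·82 = -355
  Q = 26 + 2·139 + 4·82 + 5·(-355) = -1143
Policy A (T := -23):
  G = 139
  H = 82
  T = -23
  Q = 26 + 2·139 + 4·82 + 5·(-23) = 517
Change in Q: 517 − (-1143) = 1660

1660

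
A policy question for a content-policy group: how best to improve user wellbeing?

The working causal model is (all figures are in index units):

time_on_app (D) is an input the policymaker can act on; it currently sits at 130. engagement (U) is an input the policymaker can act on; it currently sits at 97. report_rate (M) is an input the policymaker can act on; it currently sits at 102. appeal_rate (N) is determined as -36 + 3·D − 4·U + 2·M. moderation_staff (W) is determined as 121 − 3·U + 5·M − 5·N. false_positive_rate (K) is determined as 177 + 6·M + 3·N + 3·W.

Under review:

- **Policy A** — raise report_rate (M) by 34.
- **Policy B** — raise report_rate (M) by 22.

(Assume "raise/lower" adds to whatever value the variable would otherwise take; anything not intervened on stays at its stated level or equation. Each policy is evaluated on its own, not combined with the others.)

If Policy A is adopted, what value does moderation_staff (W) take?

-680

Policy A (M + 34):
  D = 130
  U = 97
  M = 102 + 34 = 136
  N = -36 + 3·130 − 4·97 + 2·136 = 238
  W = 121 − 3·97 + 5·136 − 5·238 = -680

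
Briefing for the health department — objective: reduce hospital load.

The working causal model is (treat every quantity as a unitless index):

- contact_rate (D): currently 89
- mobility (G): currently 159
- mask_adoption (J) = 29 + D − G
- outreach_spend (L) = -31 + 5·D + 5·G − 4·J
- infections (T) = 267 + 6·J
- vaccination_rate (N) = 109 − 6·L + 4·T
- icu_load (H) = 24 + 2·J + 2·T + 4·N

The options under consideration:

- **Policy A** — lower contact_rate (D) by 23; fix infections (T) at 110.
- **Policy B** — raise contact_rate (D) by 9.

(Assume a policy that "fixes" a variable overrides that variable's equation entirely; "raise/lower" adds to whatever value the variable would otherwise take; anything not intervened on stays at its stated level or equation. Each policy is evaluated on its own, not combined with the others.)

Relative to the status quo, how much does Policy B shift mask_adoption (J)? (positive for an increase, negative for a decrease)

9

Baseline:
  D = 89
  G = 159
  J = 29 + 89 − 159 = -41
Policy B (D + 9):
  D = 89 + 9 = 98
  G = 159
  J = 29 + 98 − 159 = -32
Change in J: -32 − (-41) = 9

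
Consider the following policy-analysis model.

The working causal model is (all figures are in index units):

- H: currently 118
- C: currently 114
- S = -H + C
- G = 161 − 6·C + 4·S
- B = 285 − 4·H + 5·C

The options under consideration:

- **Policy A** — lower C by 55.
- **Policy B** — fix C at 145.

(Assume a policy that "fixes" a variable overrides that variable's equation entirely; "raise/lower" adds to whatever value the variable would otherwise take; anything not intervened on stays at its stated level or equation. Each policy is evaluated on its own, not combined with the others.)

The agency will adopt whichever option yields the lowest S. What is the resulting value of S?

-59

Policy A (C − 55):
  H = 118
  C = 114 − 55 = 59
  S = 0 − 118 + 59 = -59
Policy B (C := 145):
  H = 118
  C = 145
  S = 0 − 118 + 145 = 27
Comparing — Policy A: S=-59, Policy B: S=27. Lowest is -59 (Policy A).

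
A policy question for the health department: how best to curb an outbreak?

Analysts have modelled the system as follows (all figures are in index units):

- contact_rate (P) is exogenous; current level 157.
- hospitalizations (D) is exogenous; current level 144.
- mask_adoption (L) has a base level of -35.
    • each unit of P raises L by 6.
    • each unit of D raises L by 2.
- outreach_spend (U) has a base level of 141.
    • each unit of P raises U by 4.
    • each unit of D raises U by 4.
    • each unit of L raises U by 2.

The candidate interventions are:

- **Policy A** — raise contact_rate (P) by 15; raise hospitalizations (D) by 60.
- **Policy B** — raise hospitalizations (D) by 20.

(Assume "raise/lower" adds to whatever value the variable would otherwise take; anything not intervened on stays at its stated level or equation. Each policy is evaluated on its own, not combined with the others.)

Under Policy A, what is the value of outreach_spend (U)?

4455

Policy A (P + 15, D + 60):
  P = 157 + 15 = 172
  D = 144 + 60 = 204
  L = -35 + 6·172 + 2·204 = 1405
  U = 141 + 4·172 + 4·204 + 2·1405 = 4455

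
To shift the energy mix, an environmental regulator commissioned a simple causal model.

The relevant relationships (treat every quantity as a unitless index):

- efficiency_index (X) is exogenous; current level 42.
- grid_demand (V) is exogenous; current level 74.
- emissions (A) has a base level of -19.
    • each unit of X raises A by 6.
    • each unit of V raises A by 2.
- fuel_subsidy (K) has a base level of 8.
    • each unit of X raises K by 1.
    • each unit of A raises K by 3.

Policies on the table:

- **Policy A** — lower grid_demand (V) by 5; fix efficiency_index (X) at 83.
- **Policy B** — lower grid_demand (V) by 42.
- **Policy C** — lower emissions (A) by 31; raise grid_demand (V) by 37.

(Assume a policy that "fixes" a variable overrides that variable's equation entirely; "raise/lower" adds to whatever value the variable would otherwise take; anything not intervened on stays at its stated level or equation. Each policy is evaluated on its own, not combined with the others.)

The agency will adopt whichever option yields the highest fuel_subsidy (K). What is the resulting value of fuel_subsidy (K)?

Policy A (V − 5, X := 83):
  X = 83
  V = 74 − 5 = 69
  A = -19 + 6·83 + 2·69 = 617
  K = 8 + 83 + 3·617 = 1942
Policy B (V − 42):
  X = 42
  V = 74 − 42 = 32
  A = -19 + 6·42 + 2·32 = 297
  K = 8 + 42 + 3·297 = 941
Policy C (A − 31, V + 37):
  X = 42
  V = 74 + 37 = 111
  A = -19 + 6·42 + 2·111 (−31 from intervention) = 424
  K = 8 + 42 + 3·424 = 1322
Comparing — Policy A: K=1942, Policy B: K=941, Policy C: K=1322. Highest is 1942 (Policy A).

1942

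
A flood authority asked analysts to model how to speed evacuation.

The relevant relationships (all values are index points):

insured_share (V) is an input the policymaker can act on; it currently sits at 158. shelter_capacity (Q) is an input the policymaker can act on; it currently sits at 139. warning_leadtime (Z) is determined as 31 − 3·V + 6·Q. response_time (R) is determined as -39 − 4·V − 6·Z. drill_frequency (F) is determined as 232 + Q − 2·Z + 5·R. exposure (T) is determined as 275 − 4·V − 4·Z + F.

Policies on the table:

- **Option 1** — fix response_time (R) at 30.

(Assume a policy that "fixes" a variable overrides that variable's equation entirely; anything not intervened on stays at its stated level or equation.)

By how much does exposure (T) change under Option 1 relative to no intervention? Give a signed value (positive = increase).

Baseline:
  V = 158
  Q = 139
  Z = 31 − 3·158 + 6·139 = 391
  R = -39 − 4·158 − 6·391 = -3017
  F = 232 + 139 − 2·391 + 5·(-3017) = -15496
  T = 275 − 4·158 − 4·391 + (-15496) = -17417
Option 1 (R := 30):
  V = 158
  Q = 139
  Z = 31 − 3·158 + 6·139 = 391
  R = 30
  F = 232 + 139 − 2·391 + 5·30 = -261
  T = 275 − 4·158 − 4·391 + (-261) = -2182
Change in T: -2182 − (-17417) = 15235

15235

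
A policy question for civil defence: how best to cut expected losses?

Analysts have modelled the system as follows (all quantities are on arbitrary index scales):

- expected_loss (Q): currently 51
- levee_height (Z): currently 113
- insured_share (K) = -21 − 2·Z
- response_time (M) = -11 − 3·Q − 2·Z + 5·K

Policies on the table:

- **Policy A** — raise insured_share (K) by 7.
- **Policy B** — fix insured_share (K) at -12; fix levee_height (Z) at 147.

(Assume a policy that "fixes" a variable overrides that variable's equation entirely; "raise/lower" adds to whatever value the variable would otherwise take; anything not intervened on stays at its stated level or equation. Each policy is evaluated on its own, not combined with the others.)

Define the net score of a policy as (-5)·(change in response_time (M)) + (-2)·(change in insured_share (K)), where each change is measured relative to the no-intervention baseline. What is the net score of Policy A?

Baseline:
  Q = 51
  Z = 113
  K = -21 − 2·113 = -247
  M = -11 − 3·51 − 2·113 + 5·(-247) = -1625
Policy A (K + 7):
  Q = 51
  Z = 113
  K = -21 − 2·113 (+7 from intervention) = -240
  M = -11 − 3·51 − 2·113 + 5·(-240) = -1590
ΔM = -1590 − (-1625) = 35; ΔK = -240 − (-247) = 7
Score = (-5)·35 + (-2)·7 = -189

-189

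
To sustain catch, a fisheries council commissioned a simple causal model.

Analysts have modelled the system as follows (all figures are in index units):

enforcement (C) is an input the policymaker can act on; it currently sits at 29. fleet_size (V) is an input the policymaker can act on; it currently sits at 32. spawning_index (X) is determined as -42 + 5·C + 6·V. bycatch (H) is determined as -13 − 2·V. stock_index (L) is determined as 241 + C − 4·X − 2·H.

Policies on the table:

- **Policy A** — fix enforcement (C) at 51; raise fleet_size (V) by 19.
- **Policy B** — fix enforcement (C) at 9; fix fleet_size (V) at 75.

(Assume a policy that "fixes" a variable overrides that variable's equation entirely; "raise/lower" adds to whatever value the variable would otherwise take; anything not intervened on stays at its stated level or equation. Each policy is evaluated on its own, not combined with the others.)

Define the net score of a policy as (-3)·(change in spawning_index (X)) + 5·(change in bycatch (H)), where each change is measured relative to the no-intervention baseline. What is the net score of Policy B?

Baseline:
  C = 29
  V = 32
  X = -42 + 5·29 + 6·32 = 295
  H = -13 − 2·32 = -77
Policy B (C := 9, V := 75):
  C = 9
  V = 75
  X = -42 + 5·9 + 6·75 = 453
  H = -13 − 2·75 = -163
ΔX = 453 − 295 = 158; ΔH = -163 − (-77) = -86
Score = (-3)·158 + 5·(-86) = -904

-904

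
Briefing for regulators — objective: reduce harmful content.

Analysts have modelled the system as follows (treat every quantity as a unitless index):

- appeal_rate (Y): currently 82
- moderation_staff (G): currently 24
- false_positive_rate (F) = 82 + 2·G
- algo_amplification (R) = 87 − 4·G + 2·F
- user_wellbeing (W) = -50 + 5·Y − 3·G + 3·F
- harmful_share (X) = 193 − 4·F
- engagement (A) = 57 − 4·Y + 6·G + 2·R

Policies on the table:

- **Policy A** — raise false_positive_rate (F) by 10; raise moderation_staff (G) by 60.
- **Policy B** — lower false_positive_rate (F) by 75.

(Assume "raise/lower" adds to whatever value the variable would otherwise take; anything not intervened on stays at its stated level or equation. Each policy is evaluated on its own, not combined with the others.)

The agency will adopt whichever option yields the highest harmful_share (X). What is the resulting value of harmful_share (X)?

Policy A (F + 10, G + 60):
  G = 24 + 60 = 84
  F = 82 + 2·84 (+10 from intervention) = 260
  X = 193 − 4·260 = -847
Policy B (F − 75):
  G = 24
  F = 82 + 2·24 (−75 from intervention) = 55
  X = 193 − 4·55 = -27
Comparing — Policy A: X=-847, Policy B: X=-27. Highest is -27 (Policy B).

-27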